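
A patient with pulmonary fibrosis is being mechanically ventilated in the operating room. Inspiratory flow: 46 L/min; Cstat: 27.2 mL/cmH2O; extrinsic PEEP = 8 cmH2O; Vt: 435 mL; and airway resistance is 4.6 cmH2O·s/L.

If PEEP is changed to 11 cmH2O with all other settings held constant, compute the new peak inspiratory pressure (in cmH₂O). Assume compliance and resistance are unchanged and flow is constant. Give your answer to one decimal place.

30.5

Flow: 46 L/min ÷ 60 = 0.7667 L/s.
PIP = Vt/C + R·V̇ + PEEP (constant-flow equation of motion).
Only the baseline term changes: ΔPIP = ΔPEEP = 11 − 8 = 3.0 cmH2O.
Original PIP = 435/27.2 + 4.6×0.7667 + 8 = 27.519 cmH2O; new PIP = 27.519 + (3.0) = 30.519 cmH2O.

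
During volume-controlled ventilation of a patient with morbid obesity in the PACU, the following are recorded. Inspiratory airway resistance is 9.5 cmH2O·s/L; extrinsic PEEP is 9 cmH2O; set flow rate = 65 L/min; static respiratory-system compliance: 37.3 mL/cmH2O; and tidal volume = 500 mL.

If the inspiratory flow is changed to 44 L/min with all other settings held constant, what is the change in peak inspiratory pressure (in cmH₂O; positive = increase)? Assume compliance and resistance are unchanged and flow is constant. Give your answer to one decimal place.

Flow: 65 L/min ÷ 60 = 1.0833 L/s.
New flow: 44 L/min ÷ 60 = 0.7333 L/s.
PIP = Vt/C + R·V̇ + PEEP (constant-flow equation of motion).
Only the resistive term changes: ΔPIP = R × ΔV̇ = 9.5 × (0.7333 − 1.0833) = 9.5 × -0.35 = -3.325 cmH2O.

-3.3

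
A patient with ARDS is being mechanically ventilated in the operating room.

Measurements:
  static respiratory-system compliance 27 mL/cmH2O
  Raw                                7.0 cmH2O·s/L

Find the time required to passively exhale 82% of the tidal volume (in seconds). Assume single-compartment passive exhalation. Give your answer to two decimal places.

τ = R × C = 7.0 × 27 mL/cmH2O = 7.0 × 0.027 L/cmH2O = 0.189 s.
Exhaled fraction f = 1 − e^(−t/τ) → t = −τ·ln(1 − f) = −0.189·ln(0.18) = 0.3241 s.

0.32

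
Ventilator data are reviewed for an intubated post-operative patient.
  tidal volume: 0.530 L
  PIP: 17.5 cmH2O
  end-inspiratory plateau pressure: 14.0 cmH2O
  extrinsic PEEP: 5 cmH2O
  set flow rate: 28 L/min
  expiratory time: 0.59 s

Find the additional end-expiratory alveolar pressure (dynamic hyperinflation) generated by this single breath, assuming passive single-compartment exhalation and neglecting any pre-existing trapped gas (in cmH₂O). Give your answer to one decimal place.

2.4

Flow: 28 L/min ÷ 60 = 0.4667 L/s.
R = (PIP − Pplat)/V̇ = (17.5 − 14.0) / 0.4667 = 3.5/0.4667 = 7.499 cmH2O·s/L.
C = Vt/(Pplat − PEEP) = 530.0 / (14.0 − 5) = 530.0/9.0 = 58.889 mL/cmH2O.
τ = R × C = 7.499 × 0.05889 L/cmH2O = 0.4416 s.
Fraction remaining = e^(−Te/τ) = e^(−0.59/0.4416) = 0.2629; trapped volume = 530.0 × 0.2629 = 139.34 mL.
Additional alveolar pressure from trapping ≈ V_trapped / C = 139.34 / 58.889 = 2.366 cmH2O.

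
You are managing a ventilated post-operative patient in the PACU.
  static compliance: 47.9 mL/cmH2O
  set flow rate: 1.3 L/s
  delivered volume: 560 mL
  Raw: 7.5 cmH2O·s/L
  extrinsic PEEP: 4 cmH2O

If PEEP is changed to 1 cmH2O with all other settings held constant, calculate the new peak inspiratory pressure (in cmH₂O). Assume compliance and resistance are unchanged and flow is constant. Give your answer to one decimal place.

22.4

PIP = Vt/C + R·V̇ + PEEP (constant-flow equation of motion).
Only the baseline term changes: ΔPIP = ΔPEEP = 1 − 4 = -3.0 cmH2O.
Original PIP = 560/47.9 + 7.5×1.3 + 4 = 25.441 cmH2O; new PIP = 25.441 + (-3.0) = 22.441 cmH2O.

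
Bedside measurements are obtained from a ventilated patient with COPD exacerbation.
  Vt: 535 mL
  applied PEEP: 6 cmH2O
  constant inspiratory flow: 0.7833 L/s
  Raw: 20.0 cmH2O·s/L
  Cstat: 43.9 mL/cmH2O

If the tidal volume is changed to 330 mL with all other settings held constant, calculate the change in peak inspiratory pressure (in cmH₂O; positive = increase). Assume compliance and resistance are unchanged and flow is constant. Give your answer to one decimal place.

PIP = Vt/C + R·V̇ + PEEP (constant-flow equation of motion).
Only the elastic term changes: ΔPIP = ΔVt / C = (330 − 535) / 43.9 = -4.67 cmH2O.

-4.7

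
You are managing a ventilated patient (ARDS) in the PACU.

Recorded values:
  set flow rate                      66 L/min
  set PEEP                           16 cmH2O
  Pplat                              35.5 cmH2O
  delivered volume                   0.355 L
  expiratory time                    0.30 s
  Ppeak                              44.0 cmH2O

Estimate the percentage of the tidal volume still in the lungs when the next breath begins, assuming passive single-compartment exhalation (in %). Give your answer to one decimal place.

11.9

Flow: 66 L/min ÷ 60 = 1.1 L/s.
R = (PIP − Pplat)/V̇ = (44.0 − 35.5) / 1.1 = 8.5/1.1 = 7.727 cmH2O·s/L.
C = Vt/(Pplat − PEEP) = 355.0 / (35.5 − 16) = 355.0/19.5 = 18.205 mL/cmH2O.
τ = R × C = 7.727 × 0.01821 L/cmH2O = 0.1407 s.
Fraction remaining at end-expiration = e^(−Te/τ) = e^(−0.30/0.1407) = 0.1186 → 11.86%.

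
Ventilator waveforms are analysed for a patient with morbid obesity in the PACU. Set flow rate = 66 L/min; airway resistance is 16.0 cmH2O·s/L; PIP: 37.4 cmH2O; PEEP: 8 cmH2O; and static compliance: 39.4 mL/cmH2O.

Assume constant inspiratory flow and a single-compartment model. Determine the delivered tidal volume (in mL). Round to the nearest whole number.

Flow: 66 L/min ÷ 60 = 1.1 L/s.
Equation of motion (constant flow): PIP = Vt/C + R·V̇ + PEEP.
Vt/C = PIP − R·V̇ − PEEP = 37.4 − 17.6 − 8 = 11.8 cmH2O.
Vt = C × 11.8 = 39.4 × 11.8 = 464.92 mL.

465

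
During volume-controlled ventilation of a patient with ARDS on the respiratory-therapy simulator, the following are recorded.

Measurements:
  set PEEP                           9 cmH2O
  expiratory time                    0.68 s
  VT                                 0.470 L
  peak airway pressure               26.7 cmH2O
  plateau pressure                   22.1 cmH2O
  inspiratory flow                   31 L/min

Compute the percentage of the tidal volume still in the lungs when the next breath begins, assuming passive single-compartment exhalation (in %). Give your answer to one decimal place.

11.9

Flow: 31 L/min ÷ 60 = 0.5167 L/s.
R = (PIP − Pplat)/V̇ = (26.7 − 22.1) / 0.5167 = 4.6/0.5167 = 8.903 cmH2O·s/L.
C = Vt/(Pplat − PEEP) = 470.0 / (22.1 − 9) = 470.0/13.1 = 35.878 mL/cmH2O.
τ = R × C = 8.903 × 0.03588 L/cmH2O = 0.3194 s.
Fraction remaining at end-expiration = e^(−Te/τ) = e^(−0.68/0.3194) = 0.119 → 11.9%.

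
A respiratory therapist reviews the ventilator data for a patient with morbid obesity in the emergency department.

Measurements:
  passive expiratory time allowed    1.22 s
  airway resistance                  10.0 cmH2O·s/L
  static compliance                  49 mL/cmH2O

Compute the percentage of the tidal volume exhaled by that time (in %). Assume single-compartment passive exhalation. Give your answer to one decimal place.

91.7

τ = R × C = 10.0 × 49 mL/cmH2O = 10.0 × 0.049 L/cmH2O = 0.49 s.
Passive exhalation: V(t)/V₀ = e^(−t/τ) = e^(−1.22/0.49) = 0.08293.
Fraction exhaled = 1 − 0.08293 = 0.9171 → 91.71%.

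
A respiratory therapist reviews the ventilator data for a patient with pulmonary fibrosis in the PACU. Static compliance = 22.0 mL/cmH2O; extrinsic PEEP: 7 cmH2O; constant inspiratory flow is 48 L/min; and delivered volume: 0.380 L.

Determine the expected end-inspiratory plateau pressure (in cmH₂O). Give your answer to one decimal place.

Pplat = PEEP + Vt / Cstat = 7 + 380 / 22.0 = 7 + 17.273 = 24.273 cmH2O.

24.3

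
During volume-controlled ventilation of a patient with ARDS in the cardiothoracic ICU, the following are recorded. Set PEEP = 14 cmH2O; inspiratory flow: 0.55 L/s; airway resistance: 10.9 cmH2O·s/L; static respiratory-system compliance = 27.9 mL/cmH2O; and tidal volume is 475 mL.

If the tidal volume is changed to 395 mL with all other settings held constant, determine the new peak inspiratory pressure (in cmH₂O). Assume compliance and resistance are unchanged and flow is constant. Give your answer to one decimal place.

PIP = Vt/C + R·V̇ + PEEP (constant-flow equation of motion).
Only the elastic term changes: ΔPIP = ΔVt / C = (395 − 475) / 27.9 = -2.867 cmH2O.
Original PIP = 475/27.9 + 10.9×0.55 + 14 = 37.02 cmH2O; new PIP = 37.02 + (-2.867) = 34.153 cmH2O.

34.2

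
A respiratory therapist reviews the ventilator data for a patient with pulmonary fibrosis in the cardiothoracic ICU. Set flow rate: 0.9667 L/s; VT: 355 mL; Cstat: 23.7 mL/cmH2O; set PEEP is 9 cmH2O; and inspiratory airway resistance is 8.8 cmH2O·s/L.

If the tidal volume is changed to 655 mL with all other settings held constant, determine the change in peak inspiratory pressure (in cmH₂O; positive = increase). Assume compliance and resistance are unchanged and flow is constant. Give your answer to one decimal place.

12.7

PIP = Vt/C + R·V̇ + PEEP (constant-flow equation of motion).
Only the elastic term changes: ΔPIP = ΔVt / C = (655 − 355) / 23.7 = 12.658 cmH2O.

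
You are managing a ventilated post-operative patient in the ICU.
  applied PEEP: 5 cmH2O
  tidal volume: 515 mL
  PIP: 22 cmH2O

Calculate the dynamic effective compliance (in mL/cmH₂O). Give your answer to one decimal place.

30.3

Dynamic compliance = Vt / (PIP − PEEP) = 515 / (22 − 5) = 515 / 17.0 = 30.294 mL/cmH2O.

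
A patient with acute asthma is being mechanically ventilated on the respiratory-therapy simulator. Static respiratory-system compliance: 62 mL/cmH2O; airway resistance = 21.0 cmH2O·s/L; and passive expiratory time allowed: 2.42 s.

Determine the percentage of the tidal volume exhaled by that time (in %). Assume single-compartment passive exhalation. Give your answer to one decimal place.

84.4

τ = R × C = 21.0 × 62 mL/cmH2O = 21.0 × 0.062 L/cmH2O = 1.302 s.
Passive exhalation: V(t)/V₀ = e^(−t/τ) = e^(−2.42/1.302) = 0.1559.
Fraction exhaled = 1 − 0.1559 = 0.8441 → 84.41%.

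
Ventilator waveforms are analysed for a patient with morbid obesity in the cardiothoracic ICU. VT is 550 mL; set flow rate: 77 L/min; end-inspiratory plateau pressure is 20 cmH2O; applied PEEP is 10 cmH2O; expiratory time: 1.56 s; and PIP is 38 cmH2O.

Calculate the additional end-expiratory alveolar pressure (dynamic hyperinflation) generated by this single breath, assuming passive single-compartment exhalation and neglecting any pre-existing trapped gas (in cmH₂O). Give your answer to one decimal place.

Flow: 77 L/min ÷ 60 = 1.2833 L/s.
R = (PIP − Pplat)/V̇ = (38 − 20) / 1.2833 = 18.0/1.2833 = 14.026 cmH2O·s/L.
C = Vt/(Pplat − PEEP) = 550.0 / (20 − 10) = 550.0/10.0 = 55.0 mL/cmH2O.
τ = R × C = 14.026 × 0.055 L/cmH2O = 0.7714 s.
Fraction remaining = e^(−Te/τ) = e^(−1.56/0.7714) = 0.1324; trapped volume = 550.0 × 0.1324 = 72.82 mL.
Additional alveolar pressure from trapping ≈ V_trapped / C = 72.82 / 55.0 = 1.324 cmH2O.

1.3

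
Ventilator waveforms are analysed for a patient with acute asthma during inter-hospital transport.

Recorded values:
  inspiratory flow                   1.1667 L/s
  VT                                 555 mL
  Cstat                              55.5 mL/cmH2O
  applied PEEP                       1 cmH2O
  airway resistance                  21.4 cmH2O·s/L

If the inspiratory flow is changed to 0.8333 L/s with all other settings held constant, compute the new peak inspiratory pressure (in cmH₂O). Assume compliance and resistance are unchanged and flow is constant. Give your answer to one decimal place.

28.8

PIP = Vt/C + R·V̇ + PEEP (constant-flow equation of motion).
Only the resistive term changes: ΔPIP = R × ΔV̇ = 21.4 × (0.8333 − 1.1667) = 21.4 × -0.3334 = -7.135 cmH2O.
Original PIP = 555/55.5 + 21.4×1.1667 + 1 = 35.967 cmH2O; new PIP = 35.967 + (-7.135) = 28.832 cmH2O.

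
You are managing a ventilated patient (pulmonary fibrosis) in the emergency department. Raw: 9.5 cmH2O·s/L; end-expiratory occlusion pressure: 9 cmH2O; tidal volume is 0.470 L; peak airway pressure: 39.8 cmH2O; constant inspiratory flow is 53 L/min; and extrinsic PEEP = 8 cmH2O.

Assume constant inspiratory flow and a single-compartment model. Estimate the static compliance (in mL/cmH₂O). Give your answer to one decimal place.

Flow: 53 L/min ÷ 60 = 0.8833 L/s.
Total PEEP = 9 cmH2O (set 8 + intrinsic 1); this is the baseline alveolar pressure.
Equation of motion (constant flow): PIP = Vt/C + R·V̇ + PEEP.
Vt/C = PIP − R·V̇ − PEEP = 39.8 − 9.5×0.8833 − 9 = 39.8 − 8.391 − 9 = 22.409 cmH2O.
C = Vt / 22.409 = 470 / 22.409 = 20.974 mL/cmH2O.

21.0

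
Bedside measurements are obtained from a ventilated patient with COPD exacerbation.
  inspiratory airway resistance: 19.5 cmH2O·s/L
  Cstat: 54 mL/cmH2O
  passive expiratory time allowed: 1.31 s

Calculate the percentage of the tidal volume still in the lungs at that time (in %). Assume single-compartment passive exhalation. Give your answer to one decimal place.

28.8

τ = R × C = 19.5 × 54 mL/cmH2O = 19.5 × 0.054 L/cmH2O = 1.053 s.
Passive exhalation: V(t)/V₀ = e^(−t/τ) = e^(−1.31/1.053) = 0.2882.
Fraction remaining = 0.2882 → 28.82%.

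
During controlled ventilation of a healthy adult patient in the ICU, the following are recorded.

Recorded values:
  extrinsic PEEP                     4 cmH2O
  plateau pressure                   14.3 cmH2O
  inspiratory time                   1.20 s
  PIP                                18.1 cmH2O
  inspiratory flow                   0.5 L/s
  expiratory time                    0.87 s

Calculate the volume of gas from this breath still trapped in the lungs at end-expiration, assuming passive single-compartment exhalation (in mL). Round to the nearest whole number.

Vt = flow × Ti = 0.5 L/s × 1.20 s × 1000 mL/L = 600.0 mL.
R = (PIP − Pplat)/V̇ = (18.1 − 14.3) / 0.5 = 3.8/0.5 = 7.6 cmH2O·s/L.
C = Vt/(Pplat − PEEP) = 600.0 / (14.3 − 4) = 600.0/10.3 = 58.252 mL/cmH2O.
τ = R × C = 7.6 × 0.05825 L/cmH2O = 0.4427 s.
Fraction remaining = e^(−Te/τ) = e^(−0.87/0.4427) = 0.1401.
Trapped volume = 600.0 × 0.1401 = 84.06 mL.

84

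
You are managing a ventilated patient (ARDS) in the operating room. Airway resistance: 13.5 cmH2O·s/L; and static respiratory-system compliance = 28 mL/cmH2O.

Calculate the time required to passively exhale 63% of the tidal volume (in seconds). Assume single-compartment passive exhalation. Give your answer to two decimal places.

0.38

τ = R × C = 13.5 × 28 mL/cmH2O = 13.5 × 0.028 L/cmH2O = 0.378 s.
Exhaled fraction f = 1 − e^(−t/τ) → t = −τ·ln(1 − f) = −0.378·ln(0.37) = 0.3758 s.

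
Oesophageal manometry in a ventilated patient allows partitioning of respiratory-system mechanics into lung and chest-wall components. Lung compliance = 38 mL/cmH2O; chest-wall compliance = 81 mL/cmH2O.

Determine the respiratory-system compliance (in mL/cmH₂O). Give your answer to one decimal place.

Lung and chest wall are elastances in series: 1/Crs = 1/CL + 1/Ccw.
1/Crs = 1/38 + 1/81 = 0.03866.
Crs = 25.867 mL/cmH2O.

25.9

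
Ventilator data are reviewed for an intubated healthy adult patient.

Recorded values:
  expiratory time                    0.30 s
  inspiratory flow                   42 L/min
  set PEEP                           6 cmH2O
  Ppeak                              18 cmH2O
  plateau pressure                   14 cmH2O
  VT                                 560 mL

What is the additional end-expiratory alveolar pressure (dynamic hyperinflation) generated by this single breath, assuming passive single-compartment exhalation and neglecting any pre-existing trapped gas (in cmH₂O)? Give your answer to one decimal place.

3.8

Flow: 42 L/min ÷ 60 = 0.7 L/s.
R = (PIP − Pplat)/V̇ = (18 − 14) / 0.7 = 4.0/0.7 = 5.714 cmH2O·s/L.
C = Vt/(Pplat − PEEP) = 560.0 / (14 − 6) = 560.0/8.0 = 70.0 mL/cmH2O.
τ = R × C = 5.714 × 0.07 L/cmH2O = 0.4 s.
Fraction remaining = e^(−Te/τ) = e^(−0.30/0.4) = 0.4724; trapped volume = 560.0 × 0.4724 = 264.54 mL.
Additional alveolar pressure from trapping ≈ V_trapped / C = 264.54 / 70.0 = 3.779 cmH2O.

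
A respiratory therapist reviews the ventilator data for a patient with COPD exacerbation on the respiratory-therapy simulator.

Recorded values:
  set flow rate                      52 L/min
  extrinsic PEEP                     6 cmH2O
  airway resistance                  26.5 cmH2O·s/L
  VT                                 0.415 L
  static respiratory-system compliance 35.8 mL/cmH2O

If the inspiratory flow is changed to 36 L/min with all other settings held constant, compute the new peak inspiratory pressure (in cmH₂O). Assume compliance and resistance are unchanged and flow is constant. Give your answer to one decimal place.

Flow: 52 L/min ÷ 60 = 0.8667 L/s.
New flow: 36 L/min ÷ 60 = 0.6 L/s.
PIP = Vt/C + R·V̇ + PEEP (constant-flow equation of motion).
Only the resistive term changes: ΔPIP = R × ΔV̇ = 26.5 × (0.6 − 0.8667) = 26.5 × -0.2667 = -7.068 cmH2O.
Original PIP = 415/35.8 + 26.5×0.8667 + 6 = 40.56 cmH2O; new PIP = 40.56 + (-7.068) = 33.492 cmH2O.

33.5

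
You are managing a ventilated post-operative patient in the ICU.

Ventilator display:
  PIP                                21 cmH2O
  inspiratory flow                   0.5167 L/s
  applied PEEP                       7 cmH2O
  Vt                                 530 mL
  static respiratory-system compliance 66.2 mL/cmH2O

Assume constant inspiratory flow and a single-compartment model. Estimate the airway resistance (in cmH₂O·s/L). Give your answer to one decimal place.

Equation of motion (constant flow): PIP = Vt/C + R·V̇ + PEEP.
R·V̇ = PIP − Vt/C − PEEP = 21 − 530/66.2 − 7 = 21 − 8.006 − 7 = 5.994 cmH2O.
R = 5.994 / 0.5167 = 11.601 cmH2O·s/L.

11.6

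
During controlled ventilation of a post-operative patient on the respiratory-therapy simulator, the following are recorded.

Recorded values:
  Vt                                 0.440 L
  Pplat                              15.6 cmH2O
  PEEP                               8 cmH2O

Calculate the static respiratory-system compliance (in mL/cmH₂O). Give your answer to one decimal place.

57.9

Cstat = Vt / (Pplat − PEEP) = 440 / (15.6 − 8) = 440 / 7.6 = 57.895 mL/cmH2O.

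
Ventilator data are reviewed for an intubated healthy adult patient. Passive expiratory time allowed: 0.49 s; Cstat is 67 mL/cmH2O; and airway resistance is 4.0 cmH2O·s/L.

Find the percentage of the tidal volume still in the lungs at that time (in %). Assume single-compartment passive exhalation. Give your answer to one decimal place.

16.1

τ = R × C = 4.0 × 67 mL/cmH2O = 4.0 × 0.067 L/cmH2O = 0.268 s.
Passive exhalation: V(t)/V₀ = e^(−t/τ) = e^(−0.49/0.268) = 0.1607.
Fraction remaining = 0.1607 → 16.07%.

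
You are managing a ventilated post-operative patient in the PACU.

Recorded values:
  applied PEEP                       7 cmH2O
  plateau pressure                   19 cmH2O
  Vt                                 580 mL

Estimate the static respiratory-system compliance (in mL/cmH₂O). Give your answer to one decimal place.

Cstat = Vt / (Pplat − PEEP) = 580 / (19 − 7) = 580 / 12.0 = 48.333 mL/cmH2O.

48.3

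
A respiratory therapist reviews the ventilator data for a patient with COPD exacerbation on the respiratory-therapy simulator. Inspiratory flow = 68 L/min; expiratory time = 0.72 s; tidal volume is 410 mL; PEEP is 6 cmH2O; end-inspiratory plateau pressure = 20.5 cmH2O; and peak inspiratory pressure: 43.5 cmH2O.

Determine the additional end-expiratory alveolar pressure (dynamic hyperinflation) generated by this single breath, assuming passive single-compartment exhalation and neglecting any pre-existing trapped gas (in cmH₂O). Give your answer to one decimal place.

Flow: 68 L/min ÷ 60 = 1.1333 L/s.
R = (PIP − Pplat)/V̇ = (43.5 − 20.5) / 1.1333 = 23.0/1.1333 = 20.295 cmH2O·s/L.
C = Vt/(Pplat − PEEP) = 410.0 / (20.5 − 6) = 410.0/14.5 = 28.276 mL/cmH2O.
τ = R × C = 20.295 × 0.02828 L/cmH2O = 0.5739 s.
Fraction remaining = e^(−Te/τ) = e^(−0.72/0.5739) = 0.2852; trapped volume = 410.0 × 0.2852 = 116.93 mL.
Additional alveolar pressure from trapping ≈ V_trapped / C = 116.93 / 28.276 = 4.135 cmH2O.

4.1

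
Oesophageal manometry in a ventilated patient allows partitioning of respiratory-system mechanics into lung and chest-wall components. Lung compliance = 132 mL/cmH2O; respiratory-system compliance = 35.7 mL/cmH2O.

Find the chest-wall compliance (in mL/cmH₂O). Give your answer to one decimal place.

1/Ccw = 1/Crs − 1/CL.
1/Ccw = 1/35.7 − 1/132 = 0.02044.
Ccw = 48.924 mL/cmH2O.

48.9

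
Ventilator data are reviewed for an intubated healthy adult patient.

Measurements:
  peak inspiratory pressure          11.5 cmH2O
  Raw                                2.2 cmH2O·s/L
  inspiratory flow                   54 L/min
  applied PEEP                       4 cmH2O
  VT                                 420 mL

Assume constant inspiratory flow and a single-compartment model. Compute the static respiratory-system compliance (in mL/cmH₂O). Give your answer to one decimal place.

76.1

Flow: 54 L/min ÷ 60 = 0.9 L/s.
Equation of motion (constant flow): PIP = Vt/C + R·V̇ + PEEP.
Vt/C = PIP − R·V̇ − PEEP = 11.5 − 2.2×0.9 − 4 = 11.5 − 1.98 − 4 = 5.52 cmH2O.
C = Vt / 5.52 = 420 / 5.52 = 76.087 mL/cmH2O.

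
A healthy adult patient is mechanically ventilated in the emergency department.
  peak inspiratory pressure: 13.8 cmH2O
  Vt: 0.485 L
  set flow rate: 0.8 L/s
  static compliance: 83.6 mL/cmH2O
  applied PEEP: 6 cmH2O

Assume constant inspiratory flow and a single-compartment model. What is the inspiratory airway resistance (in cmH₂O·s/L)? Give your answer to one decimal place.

2.5

Equation of motion (constant flow): PIP = Vt/C + R·V̇ + PEEP.
R·V̇ = PIP − Vt/C − PEEP = 13.8 − 485/83.6 − 6 = 13.8 − 5.801 − 6 = 1.999 cmH2O.
R = 1.999 / 0.8 = 2.499 cmH2O·s/L.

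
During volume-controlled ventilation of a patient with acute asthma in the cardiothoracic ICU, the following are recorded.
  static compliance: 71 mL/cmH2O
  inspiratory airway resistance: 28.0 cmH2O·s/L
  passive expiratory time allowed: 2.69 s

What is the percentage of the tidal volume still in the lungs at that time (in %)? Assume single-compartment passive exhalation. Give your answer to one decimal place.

τ = R × C = 28.0 × 71 mL/cmH2O = 28.0 × 0.071 L/cmH2O = 1.988 s.
Passive exhalation: V(t)/V₀ = e^(−t/τ) = e^(−2.69/1.988) = 0.2584.
Fraction remaining = 0.2584 → 25.84%.

25.8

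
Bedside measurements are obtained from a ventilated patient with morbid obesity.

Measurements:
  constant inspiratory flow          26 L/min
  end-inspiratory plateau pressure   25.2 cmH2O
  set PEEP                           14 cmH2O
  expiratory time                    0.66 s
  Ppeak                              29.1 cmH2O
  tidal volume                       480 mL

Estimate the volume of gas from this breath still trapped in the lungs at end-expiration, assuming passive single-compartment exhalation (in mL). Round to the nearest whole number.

Flow: 26 L/min ÷ 60 = 0.4333 L/s.
R = (PIP − Pplat)/V̇ = (29.1 − 25.2) / 0.4333 = 3.9/0.4333 = 9.001 cmH2O·s/L.
C = Vt/(Pplat − PEEP) = 480.0 / (25.2 − 14) = 480.0/11.2 = 42.857 mL/cmH2O.
τ = R × C = 9.001 × 0.04286 L/cmH2O = 0.3858 s.
Fraction remaining = e^(−Te/τ) = e^(−0.66/0.3858) = 0.1807.
Trapped volume = 480.0 × 0.1807 = 86.736 mL.

87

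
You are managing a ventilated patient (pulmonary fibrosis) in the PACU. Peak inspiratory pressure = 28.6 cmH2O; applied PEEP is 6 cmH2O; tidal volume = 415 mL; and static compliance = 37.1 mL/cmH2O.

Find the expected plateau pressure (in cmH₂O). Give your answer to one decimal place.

Pplat = PEEP + Vt / Cstat = 6 + 415 / 37.1 = 6 + 11.186 = 17.186 cmH2O.

17.2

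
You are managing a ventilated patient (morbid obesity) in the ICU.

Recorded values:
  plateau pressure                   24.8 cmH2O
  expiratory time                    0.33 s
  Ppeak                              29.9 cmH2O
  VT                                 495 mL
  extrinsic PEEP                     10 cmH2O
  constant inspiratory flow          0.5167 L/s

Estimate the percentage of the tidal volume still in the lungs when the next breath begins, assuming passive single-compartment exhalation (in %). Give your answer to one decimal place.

R = (PIP − Pplat)/V̇ = (29.9 − 24.8) / 0.5167 = 5.1/0.5167 = 9.87 cmH2O·s/L.
C = Vt/(Pplat − PEEP) = 495.0 / (24.8 − 10) = 495.0/14.8 = 33.446 mL/cmH2O.
τ = R × C = 9.87 × 0.03345 L/cmH2O = 0.3302 s.
Fraction remaining at end-expiration = e^(−Te/τ) = e^(−0.33/0.3302) = 0.3681 → 36.81%.

36.8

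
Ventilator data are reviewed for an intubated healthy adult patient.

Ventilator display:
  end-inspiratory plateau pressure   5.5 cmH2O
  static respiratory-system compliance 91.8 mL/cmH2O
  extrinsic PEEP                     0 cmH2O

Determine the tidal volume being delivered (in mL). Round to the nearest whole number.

Vt = Cstat × (Pplat − PEEP) = 91.8 × (5.5 − 0) = 91.8 × 5.5 = 504.9 mL.

505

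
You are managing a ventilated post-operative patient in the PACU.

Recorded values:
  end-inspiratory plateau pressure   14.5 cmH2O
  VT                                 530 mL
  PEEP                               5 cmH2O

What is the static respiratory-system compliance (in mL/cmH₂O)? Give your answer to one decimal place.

Cstat = Vt / (Pplat − PEEP) = 530 / (14.5 − 5) = 530 / 9.5 = 55.789 mL/cmH2O.

55.8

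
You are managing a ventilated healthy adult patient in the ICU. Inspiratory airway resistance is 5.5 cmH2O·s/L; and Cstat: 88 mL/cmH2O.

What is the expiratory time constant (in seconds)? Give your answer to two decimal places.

τ = R × C = 5.5 × 88 mL/cmH2O = 5.5 × 0.088 L/cmH2O = 0.484 s.

0.48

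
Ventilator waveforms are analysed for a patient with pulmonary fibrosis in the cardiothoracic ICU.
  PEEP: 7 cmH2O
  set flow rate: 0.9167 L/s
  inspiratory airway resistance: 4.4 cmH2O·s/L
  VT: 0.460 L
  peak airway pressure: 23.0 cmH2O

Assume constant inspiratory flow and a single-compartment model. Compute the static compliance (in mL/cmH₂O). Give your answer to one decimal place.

38.4

Equation of motion (constant flow): PIP = Vt/C + R·V̇ + PEEP.
Vt/C = PIP − R·V̇ − PEEP = 23.0 − 4.4×0.9167 − 7 = 23.0 − 4.033 − 7 = 11.967 cmH2O.
C = Vt / 11.967 = 460 / 11.967 = 38.439 mL/cmH2O.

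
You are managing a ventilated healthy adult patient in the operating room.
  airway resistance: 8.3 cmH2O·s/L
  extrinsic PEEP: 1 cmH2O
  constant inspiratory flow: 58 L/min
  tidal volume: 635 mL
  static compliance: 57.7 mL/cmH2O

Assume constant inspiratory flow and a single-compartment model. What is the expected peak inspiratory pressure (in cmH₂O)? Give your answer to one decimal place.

Flow: 58 L/min ÷ 60 = 0.9667 L/s.
Equation of motion (constant flow): PIP = Vt/C + R·V̇ + PEEP.
PIP = 635/57.7 + 8.3×0.9667 + 1 = 11.005 + 8.024 + 1 = 20.029 cmH2O.

20.0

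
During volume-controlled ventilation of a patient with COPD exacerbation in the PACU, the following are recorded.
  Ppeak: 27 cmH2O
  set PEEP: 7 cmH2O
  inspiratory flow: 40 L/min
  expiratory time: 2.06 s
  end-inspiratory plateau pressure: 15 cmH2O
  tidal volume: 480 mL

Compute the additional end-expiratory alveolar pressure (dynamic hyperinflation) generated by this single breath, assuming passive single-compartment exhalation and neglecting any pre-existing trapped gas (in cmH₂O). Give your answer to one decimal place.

1.2

Flow: 40 L/min ÷ 60 = 0.6667 L/s.
R = (PIP − Pplat)/V̇ = (27 − 15) / 0.6667 = 12.0/0.6667 = 17.999 cmH2O·s/L.
C = Vt/(Pplat − PEEP) = 480.0 / (15 − 7) = 480.0/8.0 = 60.0 mL/cmH2O.
τ = R × C = 17.999 × 0.06 L/cmH2O = 1.08 s.
Fraction remaining = e^(−Te/τ) = e^(−2.06/1.08) = 0.1485; trapped volume = 480.0 × 0.1485 = 71.28 mL.
Additional alveolar pressure from trapping ≈ V_trapped / C = 71.28 / 60.0 = 1.188 cmH2O.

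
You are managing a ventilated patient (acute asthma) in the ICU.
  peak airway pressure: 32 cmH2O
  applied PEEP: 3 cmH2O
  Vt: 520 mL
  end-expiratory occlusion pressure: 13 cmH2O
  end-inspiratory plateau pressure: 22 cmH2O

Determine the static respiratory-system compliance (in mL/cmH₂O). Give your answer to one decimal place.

End-expiratory occlusion gives total PEEP = 13 cmH2O (intrinsic PEEP = 13 − 3 = 10). Use total PEEP for the elastic gradient.
Cstat = Vt / (Pplat − PEEPtotal) = 520 / (22 − 13) = 520 / 9.0 = 57.778 mL/cmH2O.

57.8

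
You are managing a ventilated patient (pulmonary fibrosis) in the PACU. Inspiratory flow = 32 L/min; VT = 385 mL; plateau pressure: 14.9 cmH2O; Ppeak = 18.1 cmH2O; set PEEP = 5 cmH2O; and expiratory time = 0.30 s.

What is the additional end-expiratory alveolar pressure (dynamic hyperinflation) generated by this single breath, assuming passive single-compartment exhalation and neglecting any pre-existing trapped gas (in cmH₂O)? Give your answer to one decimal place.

2.7

Flow: 32 L/min ÷ 60 = 0.5333 L/s.
R = (PIP − Pplat)/V̇ = (18.1 − 14.9) / 0.5333 = 3.2/0.5333 = 6.0 cmH2O·s/L.
C = Vt/(Pplat − PEEP) = 385.0 / (14.9 − 5) = 385.0/9.9 = 38.889 mL/cmH2O.
τ = R × C = 6.0 × 0.03889 L/cmH2O = 0.2333 s.
Fraction remaining = e^(−Te/τ) = e^(−0.30/0.2333) = 0.2764; trapped volume = 385.0 × 0.2764 = 106.41 mL.
Additional alveolar pressure from trapping ≈ V_trapped / C = 106.41 / 38.889 = 2.736 cmH2O.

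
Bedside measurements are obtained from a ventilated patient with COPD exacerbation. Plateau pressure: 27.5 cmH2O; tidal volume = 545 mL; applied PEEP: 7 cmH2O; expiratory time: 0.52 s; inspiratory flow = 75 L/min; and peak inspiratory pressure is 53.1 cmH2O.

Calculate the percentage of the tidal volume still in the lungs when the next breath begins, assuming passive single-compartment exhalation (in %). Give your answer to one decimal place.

38.5

Flow: 75 L/min ÷ 60 = 1.25 L/s.
R = (PIP − Pplat)/V̇ = (53.1 − 27.5) / 1.25 = 25.6/1.25 = 20.48 cmH2O·s/L.
C = Vt/(Pplat − PEEP) = 545.0 / (27.5 − 7) = 545.0/20.5 = 26.585 mL/cmH2O.
τ = R × C = 20.48 × 0.02659 L/cmH2O = 0.5446 s.
Fraction remaining at end-expiration = e^(−Te/τ) = e^(−0.52/0.5446) = 0.3849 → 38.49%.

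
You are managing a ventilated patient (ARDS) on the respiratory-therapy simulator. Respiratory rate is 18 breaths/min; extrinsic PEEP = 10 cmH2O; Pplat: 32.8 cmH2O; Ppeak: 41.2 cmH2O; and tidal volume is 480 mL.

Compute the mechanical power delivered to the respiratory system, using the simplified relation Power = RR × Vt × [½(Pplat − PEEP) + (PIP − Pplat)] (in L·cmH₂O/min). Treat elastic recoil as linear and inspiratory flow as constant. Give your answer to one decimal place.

171.1

Per-breath work = Vt × [½(Pplat−PEEP) + (PIP−Pplat)] = 0.480 × [0.5×22.8 + 8.4] = 0.480 × 19.8 = 9.504 L·cmH2O.
Power = 18 × 9.504 = 171.07 L·cmH2O/min.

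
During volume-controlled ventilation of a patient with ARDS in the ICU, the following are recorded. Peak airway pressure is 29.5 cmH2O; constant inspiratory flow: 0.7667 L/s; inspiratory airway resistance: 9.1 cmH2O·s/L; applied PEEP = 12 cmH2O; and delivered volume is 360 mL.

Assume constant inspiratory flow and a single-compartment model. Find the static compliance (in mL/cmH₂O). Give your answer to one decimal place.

34.2

Equation of motion (constant flow): PIP = Vt/C + R·V̇ + PEEP.
Vt/C = PIP − R·V̇ − PEEP = 29.5 − 9.1×0.7667 − 12 = 29.5 − 6.977 − 12 = 10.523 cmH2O.
C = Vt / 10.523 = 360 / 10.523 = 34.211 mL/cmH2O.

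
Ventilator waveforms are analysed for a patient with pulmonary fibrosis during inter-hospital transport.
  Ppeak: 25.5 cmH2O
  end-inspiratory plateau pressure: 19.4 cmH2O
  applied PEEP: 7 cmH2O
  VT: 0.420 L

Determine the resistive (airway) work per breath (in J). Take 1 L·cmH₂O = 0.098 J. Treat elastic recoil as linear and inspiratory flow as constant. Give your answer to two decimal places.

With constant inspiratory flow the resistive pressure is constant at PIP − Pplat = 25.5 − 19.4 = 6.1 cmH2O, so resistive work = 6.1 × 0.420 = 2.562 L·cmH2O.
× 0.098 J/(L·cmH2O) → 0.2511 J.

0.25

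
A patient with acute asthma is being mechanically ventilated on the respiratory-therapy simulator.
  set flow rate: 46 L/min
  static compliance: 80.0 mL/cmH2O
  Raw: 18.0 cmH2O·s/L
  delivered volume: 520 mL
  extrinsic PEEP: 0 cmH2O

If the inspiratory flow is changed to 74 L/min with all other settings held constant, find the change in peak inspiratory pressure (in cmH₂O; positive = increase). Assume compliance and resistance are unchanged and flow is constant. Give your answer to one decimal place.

8.4

Flow: 46 L/min ÷ 60 = 0.7667 L/s.
New flow: 74 L/min ÷ 60 = 1.2333 L/s.
PIP = Vt/C + R·V̇ + PEEP (constant-flow equation of motion).
Only the resistive term changes: ΔPIP = R × ΔV̇ = 18.0 × (1.2333 − 0.7667) = 18.0 × 0.4666 = 8.399 cmH2O.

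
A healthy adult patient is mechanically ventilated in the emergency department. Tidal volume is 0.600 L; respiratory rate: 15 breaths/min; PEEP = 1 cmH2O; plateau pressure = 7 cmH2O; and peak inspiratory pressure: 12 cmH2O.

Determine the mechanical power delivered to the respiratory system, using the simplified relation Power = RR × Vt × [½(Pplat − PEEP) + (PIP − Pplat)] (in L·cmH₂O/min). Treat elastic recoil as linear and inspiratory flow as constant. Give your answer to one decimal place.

Per-breath work = Vt × [½(Pplat−PEEP) + (PIP−Pplat)] = 0.600 × [0.5×6.0 + 5.0] = 0.600 × 8.0 = 4.8 L·cmH2O.
Power = 15 × 4.8 = 72.0 L·cmH2O/min.

72.0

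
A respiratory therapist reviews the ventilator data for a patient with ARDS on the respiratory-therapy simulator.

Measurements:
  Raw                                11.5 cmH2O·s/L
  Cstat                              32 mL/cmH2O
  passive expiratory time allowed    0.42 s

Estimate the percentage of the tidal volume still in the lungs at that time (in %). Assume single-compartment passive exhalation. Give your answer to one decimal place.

31.9

τ = R × C = 11.5 × 32 mL/cmH2O = 11.5 × 0.032 L/cmH2O = 0.368 s.
Passive exhalation: V(t)/V₀ = e^(−t/τ) = e^(−0.42/0.368) = 0.3194.
Fraction remaining = 0.3194 → 31.94%.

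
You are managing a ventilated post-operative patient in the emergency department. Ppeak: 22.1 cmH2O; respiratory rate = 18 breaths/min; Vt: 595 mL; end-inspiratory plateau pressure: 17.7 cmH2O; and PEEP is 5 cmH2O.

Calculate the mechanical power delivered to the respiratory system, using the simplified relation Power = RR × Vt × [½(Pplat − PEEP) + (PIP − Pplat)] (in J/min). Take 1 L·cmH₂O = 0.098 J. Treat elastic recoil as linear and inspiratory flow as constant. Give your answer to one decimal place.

11.3

Per-breath work = Vt × [½(Pplat−PEEP) + (PIP−Pplat)] = 0.595 × [0.5×12.7 + 4.4] = 0.595 × 10.75 = 6.396 L·cmH2O.
Power = 18 × 6.396 = 115.13 L·cmH2O/min.
× 0.098 J/(L·cmH2O) → 11.283 J/min.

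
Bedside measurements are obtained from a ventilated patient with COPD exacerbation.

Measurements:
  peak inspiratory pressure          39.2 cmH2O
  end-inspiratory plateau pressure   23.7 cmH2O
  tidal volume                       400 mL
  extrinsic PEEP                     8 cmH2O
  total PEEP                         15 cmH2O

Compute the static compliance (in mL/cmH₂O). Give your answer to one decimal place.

46.0

End-expiratory occlusion gives total PEEP = 15 cmH2O (intrinsic PEEP = 15 − 8 = 7). Use total PEEP for the elastic gradient.
Cstat = Vt / (Pplat − PEEPtotal) = 400 / (23.7 − 15) = 400 / 8.7 = 45.977 mL/cmH2O.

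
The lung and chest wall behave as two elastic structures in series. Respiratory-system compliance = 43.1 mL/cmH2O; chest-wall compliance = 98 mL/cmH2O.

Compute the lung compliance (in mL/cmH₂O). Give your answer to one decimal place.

1/CL = 1/Crs − 1/Ccw.
1/CL = 1/43.1 − 1/98 = 0.013.
CL = 76.923 mL/cmH2O.

76.9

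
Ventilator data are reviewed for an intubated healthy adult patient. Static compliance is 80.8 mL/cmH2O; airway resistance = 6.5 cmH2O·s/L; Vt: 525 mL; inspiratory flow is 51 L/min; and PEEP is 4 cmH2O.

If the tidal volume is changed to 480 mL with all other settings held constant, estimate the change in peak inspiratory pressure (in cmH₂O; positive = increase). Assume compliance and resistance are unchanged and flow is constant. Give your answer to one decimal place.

PIP = Vt/C + R·V̇ + PEEP (constant-flow equation of motion).
Only the elastic term changes: ΔPIP = ΔVt / C = (480 − 525) / 80.8 = -0.5569 cmH2O.

-0.6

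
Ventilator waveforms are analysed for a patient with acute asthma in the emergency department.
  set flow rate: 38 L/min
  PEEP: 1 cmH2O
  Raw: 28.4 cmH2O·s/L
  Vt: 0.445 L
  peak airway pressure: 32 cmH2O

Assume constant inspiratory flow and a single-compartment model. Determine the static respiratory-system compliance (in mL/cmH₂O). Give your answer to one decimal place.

34.2

Flow: 38 L/min ÷ 60 = 0.6333 L/s.
Equation of motion (constant flow): PIP = Vt/C + R·V̇ + PEEP.
Vt/C = PIP − R·V̇ − PEEP = 32 − 28.4×0.6333 − 1 = 32 − 17.986 − 1 = 13.014 cmH2O.
C = Vt / 13.014 = 445 / 13.014 = 34.194 mL/cmH2O.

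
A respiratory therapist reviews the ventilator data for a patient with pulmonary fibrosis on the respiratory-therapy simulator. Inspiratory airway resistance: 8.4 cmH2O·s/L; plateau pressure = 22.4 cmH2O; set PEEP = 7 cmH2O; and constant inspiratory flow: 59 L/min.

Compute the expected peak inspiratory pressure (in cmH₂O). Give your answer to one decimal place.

Flow: 59 L/min ÷ 60 = 0.9833 L/s.
PIP = Pplat + Raw × flow = 22.4 + 8.4 × 0.9833 = 22.4 + 8.26 = 30.66 cmH2O.

30.7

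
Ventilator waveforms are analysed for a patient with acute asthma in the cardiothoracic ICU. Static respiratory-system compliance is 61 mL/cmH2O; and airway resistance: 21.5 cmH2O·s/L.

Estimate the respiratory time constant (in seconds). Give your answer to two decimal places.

1.31

τ = R × C = 21.5 × 61 mL/cmH2O = 21.5 × 0.061 L/cmH2O = 1.312 s.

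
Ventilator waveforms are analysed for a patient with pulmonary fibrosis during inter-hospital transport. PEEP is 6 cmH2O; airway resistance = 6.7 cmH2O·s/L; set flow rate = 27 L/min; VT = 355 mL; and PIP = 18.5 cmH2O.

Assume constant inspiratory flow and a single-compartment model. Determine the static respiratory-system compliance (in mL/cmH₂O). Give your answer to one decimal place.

37.4

Flow: 27 L/min ÷ 60 = 0.45 L/s.
Equation of motion (constant flow): PIP = Vt/C + R·V̇ + PEEP.
Vt/C = PIP − R·V̇ − PEEP = 18.5 − 6.7×0.45 − 6 = 18.5 − 3.015 − 6 = 9.485 cmH2O.
C = Vt / 9.485 = 355 / 9.485 = 37.428 mL/cmH2O.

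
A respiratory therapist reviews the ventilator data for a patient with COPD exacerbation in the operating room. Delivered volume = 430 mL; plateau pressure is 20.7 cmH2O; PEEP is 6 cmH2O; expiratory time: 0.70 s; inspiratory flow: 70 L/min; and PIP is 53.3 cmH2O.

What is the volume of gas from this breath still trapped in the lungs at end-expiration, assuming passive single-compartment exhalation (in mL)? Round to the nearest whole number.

183

Flow: 70 L/min ÷ 60 = 1.1667 L/s.
R = (PIP − Pplat)/V̇ = (53.3 − 20.7) / 1.1667 = 32.6/1.1667 = 27.942 cmH2O·s/L.
C = Vt/(Pplat − PEEP) = 430.0 / (20.7 − 6) = 430.0/14.7 = 29.252 mL/cmH2O.
τ = R × C = 27.942 × 0.02925 L/cmH2O = 0.8173 s.
Fraction remaining = e^(−Te/τ) = e^(−0.70/0.8173) = 0.4247.
Trapped volume = 430.0 × 0.4247 = 182.62 mL.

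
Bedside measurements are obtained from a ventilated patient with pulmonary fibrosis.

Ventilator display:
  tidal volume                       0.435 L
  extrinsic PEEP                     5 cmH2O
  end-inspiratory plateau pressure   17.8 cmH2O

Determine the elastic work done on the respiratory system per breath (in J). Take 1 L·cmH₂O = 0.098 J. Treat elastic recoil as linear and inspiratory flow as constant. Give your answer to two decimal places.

0.27

Elastic work ≈ ½ × (Pplat − PEEP) × Vt = 0.5 × (17.8 − 5) × 0.435 L = 0.5 × 12.8 × 0.435 = 2.784 L·cmH2O.
× 0.098 J/(L·cmH2O) → 0.2728 J.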